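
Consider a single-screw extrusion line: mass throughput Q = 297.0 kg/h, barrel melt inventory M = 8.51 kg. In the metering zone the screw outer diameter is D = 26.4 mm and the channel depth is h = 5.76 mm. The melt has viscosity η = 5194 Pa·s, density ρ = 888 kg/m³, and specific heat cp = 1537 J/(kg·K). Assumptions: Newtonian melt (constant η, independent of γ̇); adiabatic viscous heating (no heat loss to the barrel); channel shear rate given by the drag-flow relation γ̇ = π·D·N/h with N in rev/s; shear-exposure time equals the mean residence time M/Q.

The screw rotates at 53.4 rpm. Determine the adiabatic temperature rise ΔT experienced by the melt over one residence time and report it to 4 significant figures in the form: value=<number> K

value=64.47 K

Throughput in SI: Q_s = 297.0 kg/h ÷ 3600 s/h = 0.0825 kg/s
t_res = M / Q_s = 8.51 / 0.0825 = 103.152 s
Geometry in metres: D = 26.4 mm → 0.0264 m, h = 5.76 mm → 0.00576 m; screw speed N = 53.4 rpm = 0.89 rev/s
γ̇ = π·D·N / h = π · 0.0264 · 0.89 / 0.00576 = 12.8151 s⁻¹
Adiabatic rise: ΔT = η γ̇² t_res / (ρ cp) = 5194·(12.8151)²·103.152 / (888·1537) = 64.4664 K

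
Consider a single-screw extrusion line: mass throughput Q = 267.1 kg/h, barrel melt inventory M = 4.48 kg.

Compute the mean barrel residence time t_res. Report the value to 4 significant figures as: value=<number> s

value=60.38 s

Throughput in SI: Q_s = 267.1 kg/h ÷ 3600 s/h = 0.0741944 kg/s
t_res = M / Q_s = 4.48 ÷ 0.0741944 = 60.3819 s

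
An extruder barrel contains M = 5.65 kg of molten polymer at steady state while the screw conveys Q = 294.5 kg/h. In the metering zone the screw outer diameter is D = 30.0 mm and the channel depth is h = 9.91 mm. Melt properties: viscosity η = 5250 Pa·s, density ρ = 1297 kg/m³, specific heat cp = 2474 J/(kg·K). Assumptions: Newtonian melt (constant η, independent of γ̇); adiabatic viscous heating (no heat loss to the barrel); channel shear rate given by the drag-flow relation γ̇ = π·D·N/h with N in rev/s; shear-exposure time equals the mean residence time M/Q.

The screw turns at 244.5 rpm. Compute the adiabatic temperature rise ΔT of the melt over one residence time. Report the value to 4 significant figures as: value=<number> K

value=169.7 K

Throughput in SI: Q_s = 294.5 kg/h ÷ 3600 s/h = 0.0818056 kg/s
t_res = M / Q_s = 5.65 ÷ 0.0818056 = 69.0662 s
D = 30.0 mm = 0.03 m;  h = 9.91 mm = 0.00991 m;  N = 244.5 rpm / 60 = 4.075 rev/s
Shear rate: γ̇ = πDN/h = π·0.03·4.075/0.00991 = 38.7548 s⁻¹
ΔT = η·γ̇²·t_res / (ρ·cp) = 5250 · (38.7548)² · 69.0662 / (1297 · 2474) = 169.721 K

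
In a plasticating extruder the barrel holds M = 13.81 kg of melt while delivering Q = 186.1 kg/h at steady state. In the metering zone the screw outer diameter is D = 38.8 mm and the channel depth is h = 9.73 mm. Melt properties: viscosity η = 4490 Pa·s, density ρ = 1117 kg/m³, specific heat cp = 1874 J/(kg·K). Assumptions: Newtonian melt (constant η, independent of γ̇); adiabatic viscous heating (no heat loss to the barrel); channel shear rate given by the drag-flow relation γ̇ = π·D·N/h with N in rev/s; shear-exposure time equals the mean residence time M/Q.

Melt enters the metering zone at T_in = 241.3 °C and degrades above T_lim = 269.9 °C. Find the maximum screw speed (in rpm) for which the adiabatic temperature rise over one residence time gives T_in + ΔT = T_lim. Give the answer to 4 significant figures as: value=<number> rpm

value=33.84 rpm

Throughput in SI: Q_s = 186.1 kg/h ÷ 3600 s/h = 0.0516944 kg/s
t_res = M / Q_s = 13.81 / 0.0516944 = 267.147 s
Geometry in SI: D = 38.8 mm → 0.0388 m, h = 9.73 mm → 0.00973 m
Allowable rise: ΔT_a = T_lim − T_in = 269.9 − 241.3 = 28.6 K
γ̇_max² = ΔT_a·ρ·cp/(η·t_res) = 28.6·1117·1874/(4490·267.147) = 49.9106 s⁻²
γ̇_max = sqrt(49.9106) = 7.06474 s⁻¹
Solve γ̇ = πDN/h for N: N_max = γ̇_max·h/(π·D) = 7.06474 × 0.00973 / (π × 0.0388) = 0.563933 rev/s = 33.836 rpm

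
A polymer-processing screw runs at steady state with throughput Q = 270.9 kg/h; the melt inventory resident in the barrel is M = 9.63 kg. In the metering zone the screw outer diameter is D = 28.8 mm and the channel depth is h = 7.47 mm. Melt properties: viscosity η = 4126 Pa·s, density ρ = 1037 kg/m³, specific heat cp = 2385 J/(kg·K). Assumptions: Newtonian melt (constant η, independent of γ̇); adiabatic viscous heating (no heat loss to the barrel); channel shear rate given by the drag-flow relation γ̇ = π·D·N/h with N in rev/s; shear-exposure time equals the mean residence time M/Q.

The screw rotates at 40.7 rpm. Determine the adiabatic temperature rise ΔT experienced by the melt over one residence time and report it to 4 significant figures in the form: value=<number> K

value=14.41 K

Convert throughput: Q = 270.9 kg/h = 270.9/3600 = 0.07525 kg/s
t_res = M / Q_s = 9.63 ÷ 0.07525 = 127.973 s
Convert to SI: D = 0.0288 m, h = 0.00747 m, N = 40.7/60 = 0.678333 rev/s
γ̇ = π D N / h = (π)(0.0288)(0.678333) / 0.00747 = 8.21608 s⁻¹
Adiabatic rise: ΔT = η γ̇² t_res / (ρ cp) = 4126·(8.21608)²·127.973 / (1037·2385) = 14.4116 K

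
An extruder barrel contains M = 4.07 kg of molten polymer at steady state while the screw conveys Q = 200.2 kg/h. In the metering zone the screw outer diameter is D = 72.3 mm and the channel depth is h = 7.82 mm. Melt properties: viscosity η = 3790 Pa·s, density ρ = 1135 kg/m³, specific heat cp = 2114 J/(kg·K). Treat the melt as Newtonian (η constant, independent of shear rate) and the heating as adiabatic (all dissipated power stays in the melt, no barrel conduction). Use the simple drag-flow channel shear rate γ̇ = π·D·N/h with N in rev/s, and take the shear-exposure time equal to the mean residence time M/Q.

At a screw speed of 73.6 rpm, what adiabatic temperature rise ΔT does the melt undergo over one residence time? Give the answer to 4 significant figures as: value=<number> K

Q_s = Q / 3600 = 200.2 / 3600 = 0.0556111 kg/s
t_res = M / Q_s = 4.07 ÷ 0.0556111 = 73.1868 s
Convert to SI: D = 0.0723 m, h = 0.00782 m, N = 73.6/60 = 1.22667 rev/s
γ̇ = π D N / h = (π)(0.0723)(1.22667) / 0.00782 = 35.6294 s⁻¹
Adiabatic rise: ΔT = η γ̇² t_res / (ρ cp) = 3790·(35.6294)²·73.1868 / (1135·2114) = 146.753 K

value=146.8 K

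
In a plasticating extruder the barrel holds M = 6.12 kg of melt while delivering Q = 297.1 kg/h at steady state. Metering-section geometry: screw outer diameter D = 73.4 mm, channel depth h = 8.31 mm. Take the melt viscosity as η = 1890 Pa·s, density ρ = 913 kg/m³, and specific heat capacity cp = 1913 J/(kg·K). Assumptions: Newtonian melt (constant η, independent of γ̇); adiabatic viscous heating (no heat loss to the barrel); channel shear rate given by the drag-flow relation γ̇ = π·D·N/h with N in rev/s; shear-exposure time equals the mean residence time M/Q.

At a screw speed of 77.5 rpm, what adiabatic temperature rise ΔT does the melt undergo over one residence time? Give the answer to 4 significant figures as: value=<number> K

value=103.1 K

Convert throughput: Q = 297.1 kg/h = 297.1/3600 = 0.0825278 kg/s
t_res = M / Q_s = 6.12 ÷ 0.0825278 = 74.1568 s
Convert to SI: D = 0.0734 m, h = 0.00831 m, N = 77.5/60 = 1.29167 rev/s
Shear rate: γ̇ = πDN/h = π·0.0734·1.29167/0.00831 = 35.8423 s⁻¹
ΔT = η·γ̇²·t_res / (ρ·cp) = 1890 · (35.8423)² · 74.1568 / (913 · 1913) = 103.09 K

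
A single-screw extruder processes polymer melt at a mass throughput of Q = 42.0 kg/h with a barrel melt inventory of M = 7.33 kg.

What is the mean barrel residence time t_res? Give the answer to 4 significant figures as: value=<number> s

value=628.3 s

Throughput in SI: Q_s = 42.0 kg/h ÷ 3600 s/h = 0.0116667 kg/s
t_res = M / Q_s = 7.33 ÷ 0.0116667 = 628.286 s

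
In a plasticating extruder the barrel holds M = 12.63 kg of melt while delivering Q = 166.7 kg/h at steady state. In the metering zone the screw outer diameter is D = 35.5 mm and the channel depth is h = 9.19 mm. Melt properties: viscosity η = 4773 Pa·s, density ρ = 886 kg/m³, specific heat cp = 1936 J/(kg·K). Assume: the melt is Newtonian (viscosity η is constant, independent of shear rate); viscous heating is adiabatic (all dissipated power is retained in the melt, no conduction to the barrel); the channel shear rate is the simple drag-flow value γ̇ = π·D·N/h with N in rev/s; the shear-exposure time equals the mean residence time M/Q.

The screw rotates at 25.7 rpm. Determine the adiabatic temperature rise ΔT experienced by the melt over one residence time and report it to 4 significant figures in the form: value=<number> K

value=20.51 K

Convert throughput: Q = 166.7 kg/h = 166.7/3600 = 0.0463056 kg/s
Mean residence time: t_res = M/Q_s = 12.63 kg / 0.0463056 kg/s = 272.753 s
Geometry in metres: D = 35.5 mm → 0.0355 m, h = 9.19 mm → 0.00919 m; screw speed N = 25.7 rpm = 0.428333 rev/s
γ̇ = π·D·N / h = π · 0.0355 · 0.428333 / 0.00919 = 5.1981 s⁻¹
Adiabatic rise: ΔT = η γ̇² t_res / (ρ cp) = 4773·(5.1981)²·272.753 / (886·1936) = 20.5075 K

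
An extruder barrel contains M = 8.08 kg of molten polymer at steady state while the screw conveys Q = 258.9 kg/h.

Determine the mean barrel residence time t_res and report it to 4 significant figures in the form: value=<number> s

value=112.4 s

Throughput in SI: Q_s = 258.9 kg/h ÷ 3600 s/h = 0.0719167 kg/s
t_res = M / Q_s = 8.08 / 0.0719167 = 112.352 s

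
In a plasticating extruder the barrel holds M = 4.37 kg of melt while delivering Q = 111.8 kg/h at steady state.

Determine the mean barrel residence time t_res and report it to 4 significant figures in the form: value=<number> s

value=140.7 s

Throughput in SI: Q_s = 111.8 kg/h ÷ 3600 s/h = 0.0310556 kg/s
t_res = M / Q_s = 4.37 ÷ 0.0310556 = 140.716 s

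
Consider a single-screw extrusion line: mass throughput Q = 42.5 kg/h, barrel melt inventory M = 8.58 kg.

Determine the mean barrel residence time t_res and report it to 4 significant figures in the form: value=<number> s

Throughput in SI: Q_s = 42.5 kg/h ÷ 3600 s/h = 0.0118056 kg/s
Mean residence time: t_res = M/Q_s = 8.58 kg / 0.0118056 kg/s = 726.776 s

value=726.8 s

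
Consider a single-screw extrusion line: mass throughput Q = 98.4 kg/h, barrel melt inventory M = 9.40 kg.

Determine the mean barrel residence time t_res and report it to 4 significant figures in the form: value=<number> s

Convert throughput: Q = 98.4 kg/h = 98.4/3600 = 0.0273333 kg/s
Mean residence time: t_res = M/Q_s = 9.40 kg / 0.0273333 kg/s = 343.902 s

value=343.9 s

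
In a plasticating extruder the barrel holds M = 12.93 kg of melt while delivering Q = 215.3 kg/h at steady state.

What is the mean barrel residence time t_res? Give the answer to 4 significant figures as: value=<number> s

value=216.2 s

Throughput in SI: Q_s = 215.3 kg/h ÷ 3600 s/h = 0.0598056 kg/s
Mean residence time: t_res = M/Q_s = 12.93 kg / 0.0598056 kg/s = 216.201 s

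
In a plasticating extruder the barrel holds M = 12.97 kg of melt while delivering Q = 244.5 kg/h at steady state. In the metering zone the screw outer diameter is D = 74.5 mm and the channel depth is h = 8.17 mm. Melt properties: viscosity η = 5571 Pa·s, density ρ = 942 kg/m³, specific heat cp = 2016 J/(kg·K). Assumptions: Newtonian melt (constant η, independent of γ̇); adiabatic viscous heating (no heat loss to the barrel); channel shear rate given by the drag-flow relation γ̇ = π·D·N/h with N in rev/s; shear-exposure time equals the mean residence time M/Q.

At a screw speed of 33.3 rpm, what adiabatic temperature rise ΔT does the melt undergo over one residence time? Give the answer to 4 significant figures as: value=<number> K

Convert throughput: Q = 244.5 kg/h = 244.5/3600 = 0.0679167 kg/s
t_res = M / Q_s = 12.97 ÷ 0.0679167 = 190.969 s
Geometry in metres: D = 74.5 mm → 0.0745 m, h = 8.17 mm → 0.00817 m; screw speed N = 33.3 rpm = 0.555 rev/s
γ̇ = π·D·N / h = π · 0.0745 · 0.555 / 0.00817 = 15.8993 s⁻¹
ΔT = η·γ̇²·t_res/(ρ·cp) = [5571 × 15.8993² × 190.969] / [942 × 2016] = 141.615 K

value=141.6 K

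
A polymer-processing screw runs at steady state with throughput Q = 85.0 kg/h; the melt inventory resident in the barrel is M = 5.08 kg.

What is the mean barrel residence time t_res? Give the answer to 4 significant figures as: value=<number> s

Q_s = Q / 3600 = 85.0 / 3600 = 0.0236111 kg/s
Mean residence time: t_res = M/Q_s = 5.08 kg / 0.0236111 kg/s = 215.153 s

value=215.2 s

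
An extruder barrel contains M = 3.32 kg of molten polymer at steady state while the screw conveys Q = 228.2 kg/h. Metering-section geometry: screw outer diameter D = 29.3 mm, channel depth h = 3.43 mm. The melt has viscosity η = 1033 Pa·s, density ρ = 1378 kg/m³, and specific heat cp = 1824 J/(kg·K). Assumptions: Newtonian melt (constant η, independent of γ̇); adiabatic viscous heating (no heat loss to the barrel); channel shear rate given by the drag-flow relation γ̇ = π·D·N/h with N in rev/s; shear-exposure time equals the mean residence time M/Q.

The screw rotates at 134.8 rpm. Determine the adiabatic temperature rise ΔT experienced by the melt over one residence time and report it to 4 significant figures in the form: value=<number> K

value=78.25 K

Convert throughput: Q = 228.2 kg/h = 228.2/3600 = 0.0633889 kg/s
t_res = M / Q_s = 3.32 / 0.0633889 = 52.3751 s
D = 29.3 mm = 0.0293 m;  h = 3.43 mm = 0.00343 m;  N = 134.8 rpm / 60 = 2.24667 rev/s
Shear rate: γ̇ = πDN/h = π·0.0293·2.24667/0.00343 = 60.2923 s⁻¹
Adiabatic rise: ΔT = η γ̇² t_res / (ρ cp) = 1033·(60.2923)²·52.3751 / (1378·1824) = 78.2484 K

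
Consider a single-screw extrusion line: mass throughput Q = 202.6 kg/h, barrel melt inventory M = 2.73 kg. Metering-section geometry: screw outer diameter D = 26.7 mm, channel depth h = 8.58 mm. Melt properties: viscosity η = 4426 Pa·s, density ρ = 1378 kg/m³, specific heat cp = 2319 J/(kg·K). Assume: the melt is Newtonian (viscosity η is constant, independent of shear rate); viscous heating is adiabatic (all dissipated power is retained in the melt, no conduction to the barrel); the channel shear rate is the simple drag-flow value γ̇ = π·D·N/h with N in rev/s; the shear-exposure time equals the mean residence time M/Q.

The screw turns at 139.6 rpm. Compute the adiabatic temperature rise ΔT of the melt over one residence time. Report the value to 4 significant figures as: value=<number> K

Q_s = Q / 3600 = 202.6 / 3600 = 0.0562778 kg/s
t_res = M / Q_s = 2.73 / 0.0562778 = 48.5094 s
D = 26.7 mm = 0.0267 m;  h = 8.58 mm = 0.00858 m;  N = 139.6 rpm / 60 = 2.32667 rev/s
γ̇ = π·D·N / h = π · 0.0267 · 2.32667 / 0.00858 = 22.7462 s⁻¹
ΔT = η·γ̇²·t_res/(ρ·cp) = [4426 × 22.7462² × 48.5094] / [1378 × 2319] = 34.7619 K

value=34.76 K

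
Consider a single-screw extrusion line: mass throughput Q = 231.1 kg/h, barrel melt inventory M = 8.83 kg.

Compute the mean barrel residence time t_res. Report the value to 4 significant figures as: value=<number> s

value=137.6 s

Throughput in SI: Q_s = 231.1 kg/h ÷ 3600 s/h = 0.0641944 kg/s
Mean residence time: t_res = M/Q_s = 8.83 kg / 0.0641944 kg/s = 137.551 s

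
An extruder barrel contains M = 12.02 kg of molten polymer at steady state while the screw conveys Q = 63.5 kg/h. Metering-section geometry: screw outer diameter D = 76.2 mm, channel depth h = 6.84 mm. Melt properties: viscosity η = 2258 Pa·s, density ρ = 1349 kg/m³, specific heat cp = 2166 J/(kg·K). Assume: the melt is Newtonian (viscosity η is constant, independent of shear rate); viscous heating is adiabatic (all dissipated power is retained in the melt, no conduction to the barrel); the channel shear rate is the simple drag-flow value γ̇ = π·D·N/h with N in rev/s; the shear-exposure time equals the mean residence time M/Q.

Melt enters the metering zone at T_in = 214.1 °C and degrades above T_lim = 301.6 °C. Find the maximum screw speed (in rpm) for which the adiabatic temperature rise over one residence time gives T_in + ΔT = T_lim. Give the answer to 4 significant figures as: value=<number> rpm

Throughput in SI: Q_s = 63.5 kg/h ÷ 3600 s/h = 0.0176389 kg/s
Mean residence time: t_res = M/Q_s = 12.02 kg / 0.0176389 kg/s = 681.449 s
Convert to metres: D = 0.0762 m, h = 0.00684 m
Allowable rise: ΔT_a = T_lim − T_in = 301.6 − 214.1 = 87.5 K
Invert ΔT = ηγ̇²t_res/(ρcp) for γ̇: γ̇_max² = ΔT_a ρ cp / (η t_res) = 87.5·1349·2166 / (2258·681.449) = 166.158 s⁻²
γ̇_max = sqrt(166.158) = 12.8902 s⁻¹
N_max = γ̇_max h / (πD) = 12.8902·0.00684/(π·0.0762) = 0.368309 rev/s → ×60 = 22.0985 rpm

value=22.10 rpm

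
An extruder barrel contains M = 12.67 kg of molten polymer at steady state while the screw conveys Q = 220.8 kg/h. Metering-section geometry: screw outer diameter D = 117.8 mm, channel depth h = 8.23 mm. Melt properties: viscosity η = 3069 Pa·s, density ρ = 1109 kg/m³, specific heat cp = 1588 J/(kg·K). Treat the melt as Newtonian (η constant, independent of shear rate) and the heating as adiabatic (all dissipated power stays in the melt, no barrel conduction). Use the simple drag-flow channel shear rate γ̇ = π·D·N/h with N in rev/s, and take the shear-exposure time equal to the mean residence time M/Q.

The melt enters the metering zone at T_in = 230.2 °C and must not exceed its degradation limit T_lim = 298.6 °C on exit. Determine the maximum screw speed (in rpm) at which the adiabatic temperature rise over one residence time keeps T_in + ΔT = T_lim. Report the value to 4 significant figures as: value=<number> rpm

Convert throughput: Q = 220.8 kg/h = 220.8/3600 = 0.0613333 kg/s
t_res = M / Q_s = 12.67 / 0.0613333 = 206.576 s
Geometry in SI: D = 117.8 mm → 0.1178 m, h = 8.23 mm → 0.00823 m
ΔT_a = T_lim − T_in = 298.6 − 230.2 = 68.4 K
γ̇_max² = ΔT_a·ρ·cp / (η·t_res) = [68.4 × 1109 × 1588] / [3069 × 206.576] = 190.003 s⁻²
γ̇_max = sqrt(190.003) = 13.7842 s⁻¹
N_max = γ̇_max h / (πD) = 13.7842·0.00823/(π·0.1178) = 0.306539 rev/s → ×60 = 18.3923 rpm

value=18.39 rpm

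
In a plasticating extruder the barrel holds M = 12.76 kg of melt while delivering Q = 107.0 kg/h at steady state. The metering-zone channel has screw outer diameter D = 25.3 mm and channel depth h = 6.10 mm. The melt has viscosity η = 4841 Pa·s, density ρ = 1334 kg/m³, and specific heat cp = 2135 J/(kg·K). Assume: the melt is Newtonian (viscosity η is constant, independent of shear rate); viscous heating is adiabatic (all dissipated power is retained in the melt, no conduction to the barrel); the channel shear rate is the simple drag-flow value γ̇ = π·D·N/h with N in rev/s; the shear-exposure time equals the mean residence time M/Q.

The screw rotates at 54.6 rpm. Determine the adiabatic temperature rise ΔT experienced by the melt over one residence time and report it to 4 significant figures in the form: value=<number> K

value=102.6 K

Convert throughput: Q = 107.0 kg/h = 107.0/3600 = 0.0297222 kg/s
Mean residence time: t_res = M/Q_s = 12.76 kg / 0.0297222 kg/s = 429.308 s
Convert to SI: D = 0.0253 m, h = 0.0061 m, N = 54.6/60 = 0.91 rev/s
Shear rate: γ̇ = πDN/h = π·0.0253·0.91/0.0061 = 11.8572 s⁻¹
ΔT = η·γ̇²·t_res/(ρ·cp) = [4841 × 11.8572² × 429.308] / [1334 × 2135] = 102.592 K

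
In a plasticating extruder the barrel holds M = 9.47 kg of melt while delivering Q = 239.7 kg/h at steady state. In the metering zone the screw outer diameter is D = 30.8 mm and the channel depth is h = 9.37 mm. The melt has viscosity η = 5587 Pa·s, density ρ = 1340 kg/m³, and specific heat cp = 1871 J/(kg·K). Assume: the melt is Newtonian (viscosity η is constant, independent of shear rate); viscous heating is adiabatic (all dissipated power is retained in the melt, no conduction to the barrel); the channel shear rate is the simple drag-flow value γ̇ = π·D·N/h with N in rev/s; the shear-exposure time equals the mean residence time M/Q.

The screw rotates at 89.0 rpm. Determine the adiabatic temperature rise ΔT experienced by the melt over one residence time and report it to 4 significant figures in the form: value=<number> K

Q_s = Q / 3600 = 239.7 / 3600 = 0.0665833 kg/s
t_res = M / Q_s = 9.47 / 0.0665833 = 142.228 s
Geometry in metres: D = 30.8 mm → 0.0308 m, h = 9.37 mm → 0.00937 m; screw speed N = 89.0 rpm = 1.48333 rev/s
γ̇ = π·D·N / h = π · 0.0308 · 1.48333 / 0.00937 = 15.3179 s⁻¹
ΔT = η·γ̇²·t_res / (ρ·cp) = 5587 · (15.3179)² · 142.228 / (1340 · 1871) = 74.3676 K

value=74.37 K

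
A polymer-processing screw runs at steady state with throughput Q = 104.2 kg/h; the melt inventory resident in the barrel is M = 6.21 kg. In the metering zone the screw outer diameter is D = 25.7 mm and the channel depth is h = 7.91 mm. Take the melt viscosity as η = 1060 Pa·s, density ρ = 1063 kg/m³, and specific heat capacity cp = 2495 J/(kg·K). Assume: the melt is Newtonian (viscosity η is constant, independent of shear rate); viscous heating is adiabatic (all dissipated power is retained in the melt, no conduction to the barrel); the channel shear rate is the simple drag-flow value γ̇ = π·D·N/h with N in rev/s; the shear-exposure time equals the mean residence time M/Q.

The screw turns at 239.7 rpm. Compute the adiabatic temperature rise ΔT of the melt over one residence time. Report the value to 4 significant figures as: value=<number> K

Throughput in SI: Q_s = 104.2 kg/h ÷ 3600 s/h = 0.0289444 kg/s
Mean residence time: t_res = M/Q_s = 6.21 kg / 0.0289444 kg/s = 214.549 s
Convert to SI: D = 0.0257 m, h = 0.00791 m, N = 239.7/60 = 3.995 rev/s
γ̇ = π D N / h = (π)(0.0257)(3.995) / 0.00791 = 40.7778 s⁻¹
ΔT = η·γ̇²·t_res/(ρ·cp) = [1060 × 40.7778² × 214.549] / [1063 × 2495] = 142.585 K

value=142.6 K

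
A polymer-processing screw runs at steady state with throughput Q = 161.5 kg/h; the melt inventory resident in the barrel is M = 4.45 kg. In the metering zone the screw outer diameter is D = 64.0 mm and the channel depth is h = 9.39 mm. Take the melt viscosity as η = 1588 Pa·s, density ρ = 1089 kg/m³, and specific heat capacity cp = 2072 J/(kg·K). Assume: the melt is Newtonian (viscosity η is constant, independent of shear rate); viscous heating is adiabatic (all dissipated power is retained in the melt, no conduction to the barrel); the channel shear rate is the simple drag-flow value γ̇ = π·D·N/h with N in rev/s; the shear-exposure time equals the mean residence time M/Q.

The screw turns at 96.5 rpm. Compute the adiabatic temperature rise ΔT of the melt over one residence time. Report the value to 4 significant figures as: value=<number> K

Convert throughput: Q = 161.5 kg/h = 161.5/3600 = 0.0448611 kg/s
t_res = M / Q_s = 4.45 ÷ 0.0448611 = 99.195 s
Convert to SI: D = 0.064 m, h = 0.00939 m, N = 96.5/60 = 1.60833 rev/s
γ̇ = π·D·N / h = π · 0.064 · 1.60833 / 0.00939 = 34.4382 s⁻¹
ΔT = η·γ̇²·t_res/(ρ·cp) = [1588 × 34.4382² × 99.195] / [1089 × 2072] = 82.7949 K

value=82.79 K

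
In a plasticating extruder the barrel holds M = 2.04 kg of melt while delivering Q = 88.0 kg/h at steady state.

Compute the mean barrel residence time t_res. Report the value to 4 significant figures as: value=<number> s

Throughput in SI: Q_s = 88.0 kg/h ÷ 3600 s/h = 0.0244444 kg/s
t_res = M / Q_s = 2.04 / 0.0244444 = 83.4545 s

value=83.45 s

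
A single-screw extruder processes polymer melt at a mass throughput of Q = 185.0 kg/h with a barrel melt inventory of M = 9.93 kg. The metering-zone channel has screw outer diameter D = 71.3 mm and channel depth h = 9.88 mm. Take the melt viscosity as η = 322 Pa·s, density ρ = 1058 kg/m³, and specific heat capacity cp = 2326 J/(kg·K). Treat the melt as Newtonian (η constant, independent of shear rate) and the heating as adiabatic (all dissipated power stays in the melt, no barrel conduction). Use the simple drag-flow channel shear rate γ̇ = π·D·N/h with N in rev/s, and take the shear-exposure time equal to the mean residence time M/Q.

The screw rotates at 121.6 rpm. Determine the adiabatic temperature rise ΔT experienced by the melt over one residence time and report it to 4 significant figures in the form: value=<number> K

value=53.38 K

Convert throughput: Q = 185.0 kg/h = 185.0/3600 = 0.0513889 kg/s
Mean residence time: t_res = M/Q_s = 9.93 kg / 0.0513889 kg/s = 193.232 s
Geometry in metres: D = 71.3 mm → 0.0713 m, h = 9.88 mm → 0.00988 m; screw speed N = 121.6 rpm = 2.02667 rev/s
Shear rate: γ̇ = πDN/h = π·0.0713·2.02667/0.00988 = 45.9478 s⁻¹
ΔT = η·γ̇²·t_res/(ρ·cp) = [322 × 45.9478² × 193.232] / [1058 × 2326] = 53.379 K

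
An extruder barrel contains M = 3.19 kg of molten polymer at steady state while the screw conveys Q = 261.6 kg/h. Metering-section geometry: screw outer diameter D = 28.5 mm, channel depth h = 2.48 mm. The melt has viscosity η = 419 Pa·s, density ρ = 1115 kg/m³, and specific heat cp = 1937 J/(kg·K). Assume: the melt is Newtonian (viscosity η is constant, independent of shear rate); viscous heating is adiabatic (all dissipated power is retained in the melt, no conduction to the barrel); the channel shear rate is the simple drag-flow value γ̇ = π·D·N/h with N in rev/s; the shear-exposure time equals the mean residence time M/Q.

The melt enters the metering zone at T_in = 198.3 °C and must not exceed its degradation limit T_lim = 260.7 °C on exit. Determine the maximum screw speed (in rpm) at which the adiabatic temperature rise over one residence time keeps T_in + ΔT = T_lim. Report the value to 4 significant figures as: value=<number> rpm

Throughput in SI: Q_s = 261.6 kg/h ÷ 3600 s/h = 0.0726667 kg/s
t_res = M / Q_s = 3.19 / 0.0726667 = 43.8991 s
D = 28.5 mm = 0.0285 m;  h = 2.48 mm = 0.00248 m
Allowable rise: ΔT_a = T_lim − T_in = 260.7 − 198.3 = 62.4 K
Invert ΔT = ηγ̇²t_res/(ρcp) for γ̇: γ̇_max² = ΔT_a ρ cp / (η t_res) = 62.4·1115·1937 / (419·43.8991) = 7326.89 s⁻²
Take the square root: γ̇_max = √(7326.89) = 85.5972 s⁻¹
Solve γ̇ = πDN/h for N: N_max = γ̇_max·h/(π·D) = 85.5972 × 0.00248 / (π × 0.0285) = 2.37092 rev/s = 142.255 rpm

value=142.3 rpm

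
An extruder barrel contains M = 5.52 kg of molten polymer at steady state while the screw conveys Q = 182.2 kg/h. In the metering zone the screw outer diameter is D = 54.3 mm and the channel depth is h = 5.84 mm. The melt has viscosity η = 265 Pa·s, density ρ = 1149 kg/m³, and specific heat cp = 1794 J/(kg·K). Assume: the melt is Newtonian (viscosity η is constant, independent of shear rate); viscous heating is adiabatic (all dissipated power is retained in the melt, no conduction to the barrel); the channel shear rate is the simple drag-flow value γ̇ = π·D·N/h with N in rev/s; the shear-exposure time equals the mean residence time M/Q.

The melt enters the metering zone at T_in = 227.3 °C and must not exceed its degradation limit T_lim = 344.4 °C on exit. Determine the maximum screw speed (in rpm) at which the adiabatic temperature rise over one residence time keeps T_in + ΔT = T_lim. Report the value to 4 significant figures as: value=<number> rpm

Throughput in SI: Q_s = 182.2 kg/h ÷ 3600 s/h = 0.0506111 kg/s
Mean residence time: t_res = M/Q_s = 5.52 kg / 0.0506111 kg/s = 109.067 s
D = 54.3 mm = 0.0543 m;  h = 5.84 mm = 0.00584 m
Allowable rise: ΔT_a = T_lim − T_in = 344.4 − 227.3 = 117.1 K
γ̇_max² = ΔT_a·ρ·cp/(η·t_res) = 117.1·1149·1794/(265·109.067) = 8351.42 s⁻²
γ̇_max = √8351.42 = 91.3861 s⁻¹
Solve γ̇ = πDN/h for N: N_max = γ̇_max·h/(π·D) = 91.3861 × 0.00584 / (π × 0.0543) = 3.12855 rev/s = 187.713 rpm

value=187.7 rpm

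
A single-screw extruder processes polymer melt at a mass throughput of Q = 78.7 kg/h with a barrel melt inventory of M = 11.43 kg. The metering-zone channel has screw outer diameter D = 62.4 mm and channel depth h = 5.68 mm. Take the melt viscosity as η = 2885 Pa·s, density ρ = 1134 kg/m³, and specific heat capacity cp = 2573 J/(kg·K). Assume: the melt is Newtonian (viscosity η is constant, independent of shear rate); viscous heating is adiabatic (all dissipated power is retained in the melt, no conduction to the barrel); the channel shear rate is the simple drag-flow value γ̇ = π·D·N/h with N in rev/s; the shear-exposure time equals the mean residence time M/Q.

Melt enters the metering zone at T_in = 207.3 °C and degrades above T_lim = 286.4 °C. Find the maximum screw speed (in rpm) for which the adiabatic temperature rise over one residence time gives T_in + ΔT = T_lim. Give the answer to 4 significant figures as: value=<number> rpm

value=21.50 rpm

Q_s = Q / 3600 = 78.7 / 3600 = 0.0218611 kg/s
Mean residence time: t_res = M/Q_s = 11.43 kg / 0.0218611 kg/s = 522.846 s
Geometry in SI: D = 62.4 mm → 0.0624 m, h = 5.68 mm → 0.00568 m
ΔT_a = T_lim − T_in = 286.4 °C − 207.3 °C = 79.1 K
γ̇_max² = ΔT_a·ρ·cp/(η·t_res) = 79.1·1134·2573/(2885·522.846) = 153.006 s⁻²
Take the square root: γ̇_max = √(153.006) = 12.3696 s⁻¹
N_max = γ̇_max·h / (π·D) = 12.3696 · 0.00568 / (π · 0.0624) = 0.358401 rev/s = 21.504 rpm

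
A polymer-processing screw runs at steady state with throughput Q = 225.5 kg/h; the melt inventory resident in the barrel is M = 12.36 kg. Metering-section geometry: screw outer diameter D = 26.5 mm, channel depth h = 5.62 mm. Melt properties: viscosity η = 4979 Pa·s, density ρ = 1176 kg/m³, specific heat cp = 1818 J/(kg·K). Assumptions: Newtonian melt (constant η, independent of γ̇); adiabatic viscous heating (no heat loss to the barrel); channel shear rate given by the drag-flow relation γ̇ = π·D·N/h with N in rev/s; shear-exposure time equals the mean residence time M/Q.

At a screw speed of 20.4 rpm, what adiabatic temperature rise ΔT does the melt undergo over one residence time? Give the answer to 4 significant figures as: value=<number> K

Convert throughput: Q = 225.5 kg/h = 225.5/3600 = 0.0626389 kg/s
t_res = M / Q_s = 12.36 / 0.0626389 = 197.322 s
Convert to SI: D = 0.0265 m, h = 0.00562 m, N = 20.4/60 = 0.34 rev/s
γ̇ = π D N / h = (π)(0.0265)(0.34) / 0.00562 = 5.03661 s⁻¹
ΔT = η·γ̇²·t_res/(ρ·cp) = [4979 × 5.03661² × 197.322] / [1176 × 1818] = 11.6571 K

value=11.66 K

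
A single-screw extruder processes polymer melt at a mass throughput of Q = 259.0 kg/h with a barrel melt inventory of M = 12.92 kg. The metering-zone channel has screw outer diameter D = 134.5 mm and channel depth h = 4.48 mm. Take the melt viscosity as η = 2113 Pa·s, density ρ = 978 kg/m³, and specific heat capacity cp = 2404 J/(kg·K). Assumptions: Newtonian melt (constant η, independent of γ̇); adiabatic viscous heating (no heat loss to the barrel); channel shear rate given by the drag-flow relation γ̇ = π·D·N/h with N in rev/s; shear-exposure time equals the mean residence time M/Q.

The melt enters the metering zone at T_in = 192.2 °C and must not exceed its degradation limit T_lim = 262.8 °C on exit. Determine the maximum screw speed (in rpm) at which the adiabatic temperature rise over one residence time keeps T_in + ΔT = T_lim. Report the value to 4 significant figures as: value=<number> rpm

value=13.30 rpm

Q_s = Q / 3600 = 259.0 / 3600 = 0.0719444 kg/s
t_res = M / Q_s = 12.92 ÷ 0.0719444 = 179.583 s
Convert to metres: D = 0.1345 m, h = 0.00448 m
ΔT_a = T_lim − T_in = 262.8 − 192.2 = 70.6 K
γ̇_max² = ΔT_a·ρ·cp/(η·t_res) = 70.6·978·2404/(2113·179.583) = 437.435 s⁻²
γ̇_max = √437.435 = 20.9149 s⁻¹
Solve γ̇ = πDN/h for N: N_max = γ̇_max·h/(π·D) = 20.9149 × 0.00448 / (π × 0.1345) = 0.221749 rev/s = 13.305 rpm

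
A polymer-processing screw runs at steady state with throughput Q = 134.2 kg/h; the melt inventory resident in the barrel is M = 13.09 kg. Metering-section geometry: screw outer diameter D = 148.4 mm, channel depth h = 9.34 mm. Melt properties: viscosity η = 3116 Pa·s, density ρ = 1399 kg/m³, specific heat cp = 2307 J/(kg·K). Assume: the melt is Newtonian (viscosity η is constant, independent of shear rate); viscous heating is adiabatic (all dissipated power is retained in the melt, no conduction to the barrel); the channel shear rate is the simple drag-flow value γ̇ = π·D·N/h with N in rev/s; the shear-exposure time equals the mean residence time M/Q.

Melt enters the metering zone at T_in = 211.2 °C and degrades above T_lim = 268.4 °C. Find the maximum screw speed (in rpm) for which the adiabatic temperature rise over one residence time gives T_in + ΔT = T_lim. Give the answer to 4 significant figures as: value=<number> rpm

value=15.61 rpm

Convert throughput: Q = 134.2 kg/h = 134.2/3600 = 0.0372778 kg/s
t_res = M / Q_s = 13.09 / 0.0372778 = 351.148 s
Convert to metres: D = 0.1484 m, h = 0.00934 m
ΔT_a = T_lim − T_in = 268.4 °C − 211.2 °C = 57.2 K
γ̇_max² = ΔT_a·ρ·cp/(η·t_res) = 57.2·1399·2307/(3116·351.148) = 168.723 s⁻²
γ̇_max = sqrt(168.723) = 12.9893 s⁻¹
N_max = γ̇_max·h / (π·D) = 12.9893 · 0.00934 / (π · 0.1484) = 0.260226 rev/s = 15.6135 rpm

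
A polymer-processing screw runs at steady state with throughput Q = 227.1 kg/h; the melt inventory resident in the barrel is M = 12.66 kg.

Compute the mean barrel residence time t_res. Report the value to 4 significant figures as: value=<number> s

value=200.7 s

Convert throughput: Q = 227.1 kg/h = 227.1/3600 = 0.0630833 kg/s
Mean residence time: t_res = M/Q_s = 12.66 kg / 0.0630833 kg/s = 200.687 s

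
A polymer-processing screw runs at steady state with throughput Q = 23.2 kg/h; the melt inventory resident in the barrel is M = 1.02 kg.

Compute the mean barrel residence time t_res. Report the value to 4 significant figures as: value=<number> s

Q_s = Q / 3600 = 23.2 / 3600 = 0.00644444 kg/s
t_res = M / Q_s = 1.02 ÷ 0.00644444 = 158.276 s

value=158.3 s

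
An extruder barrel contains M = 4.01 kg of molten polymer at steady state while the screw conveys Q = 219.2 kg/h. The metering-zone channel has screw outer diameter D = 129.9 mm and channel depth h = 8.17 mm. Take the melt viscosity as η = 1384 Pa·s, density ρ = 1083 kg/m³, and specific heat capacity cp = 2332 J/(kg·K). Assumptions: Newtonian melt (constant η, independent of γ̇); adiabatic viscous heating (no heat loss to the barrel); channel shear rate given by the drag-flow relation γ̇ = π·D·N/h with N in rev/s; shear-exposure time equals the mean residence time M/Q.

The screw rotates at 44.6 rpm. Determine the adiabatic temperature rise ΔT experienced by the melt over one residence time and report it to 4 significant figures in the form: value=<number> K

value=49.75 K

Q_s = Q / 3600 = 219.2 / 3600 = 0.0608889 kg/s
t_res = M / Q_s = 4.01 ÷ 0.0608889 = 65.8577 s
Convert to SI: D = 0.1299 m, h = 0.00817 m, N = 44.6/60 = 0.743333 rev/s
γ̇ = π·D·N / h = π · 0.1299 · 0.743333 / 0.00817 = 37.1296 s⁻¹
Adiabatic rise: ΔT = η γ̇² t_res / (ρ cp) = 1384·(37.1296)²·65.8577 / (1083·2332) = 49.7538 K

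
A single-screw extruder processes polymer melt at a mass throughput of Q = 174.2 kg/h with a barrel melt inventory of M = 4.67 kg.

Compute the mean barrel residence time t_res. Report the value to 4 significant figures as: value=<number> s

Throughput in SI: Q_s = 174.2 kg/h ÷ 3600 s/h = 0.0483889 kg/s
t_res = M / Q_s = 4.67 ÷ 0.0483889 = 96.5098 s

value=96.51 s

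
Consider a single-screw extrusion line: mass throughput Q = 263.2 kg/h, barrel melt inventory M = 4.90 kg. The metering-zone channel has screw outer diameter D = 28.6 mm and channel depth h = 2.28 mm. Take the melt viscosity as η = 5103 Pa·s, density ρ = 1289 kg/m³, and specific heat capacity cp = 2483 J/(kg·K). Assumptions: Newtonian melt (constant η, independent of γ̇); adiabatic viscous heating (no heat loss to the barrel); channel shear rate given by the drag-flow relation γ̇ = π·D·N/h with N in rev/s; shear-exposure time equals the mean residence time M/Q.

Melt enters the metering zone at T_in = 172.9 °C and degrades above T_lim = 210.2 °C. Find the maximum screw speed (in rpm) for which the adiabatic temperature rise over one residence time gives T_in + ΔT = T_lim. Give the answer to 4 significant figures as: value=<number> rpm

value=28.45 rpm

Convert throughput: Q = 263.2 kg/h = 263.2/3600 = 0.0731111 kg/s
t_res = M / Q_s = 4.90 ÷ 0.0731111 = 67.0213 s
Geometry in SI: D = 28.6 mm → 0.0286 m, h = 2.28 mm → 0.00228 m
ΔT_a = T_lim − T_in = 210.2 °C − 172.9 °C = 37.3 K
Invert ΔT = ηγ̇²t_res/(ρcp) for γ̇: γ̇_max² = ΔT_a ρ cp / (η t_res) = 37.3·1289·2483 / (5103·67.0213) = 349.06 s⁻²
γ̇_max = sqrt(349.06) = 18.6832 s⁻¹
N_max = γ̇_max·h / (π·D) = 18.6832 · 0.00228 / (π · 0.0286) = 0.474099 rev/s = 28.4459 rpm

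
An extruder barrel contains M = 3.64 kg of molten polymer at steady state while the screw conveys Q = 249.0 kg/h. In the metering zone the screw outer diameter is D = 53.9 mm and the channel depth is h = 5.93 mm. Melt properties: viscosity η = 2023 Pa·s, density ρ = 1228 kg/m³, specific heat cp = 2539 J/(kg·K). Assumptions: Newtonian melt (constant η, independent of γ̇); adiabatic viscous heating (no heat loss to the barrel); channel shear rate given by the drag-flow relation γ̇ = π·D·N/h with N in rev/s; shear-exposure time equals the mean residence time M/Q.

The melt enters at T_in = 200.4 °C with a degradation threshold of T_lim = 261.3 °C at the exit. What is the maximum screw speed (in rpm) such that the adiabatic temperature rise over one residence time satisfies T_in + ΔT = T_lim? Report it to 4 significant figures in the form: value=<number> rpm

value=88.74 rpm

Convert throughput: Q = 249.0 kg/h = 249.0/3600 = 0.0691667 kg/s
Mean residence time: t_res = M/Q_s = 3.64 kg / 0.0691667 kg/s = 52.6265 s
Convert to metres: D = 0.0539 m, h = 0.00593 m
ΔT_a = T_lim − T_in = 261.3 − 200.4 = 60.9 K
γ̇_max² = ΔT_a·ρ·cp / (η·t_res) = [60.9 × 1228 × 2539] / [2023 × 52.6265] = 1783.52 s⁻²
γ̇_max = sqrt(1783.52) = 42.2317 s⁻¹
N_max = γ̇_max·h / (π·D) = 42.2317 · 0.00593 / (π · 0.0539) = 1.47896 rev/s = 88.7373 rpm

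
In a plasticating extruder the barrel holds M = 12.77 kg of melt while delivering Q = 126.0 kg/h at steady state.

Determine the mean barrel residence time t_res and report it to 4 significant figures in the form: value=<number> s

value=364.9 s

Convert throughput: Q = 126.0 kg/h = 126.0/3600 = 0.035 kg/s
t_res = M / Q_s = 12.77 / 0.035 = 364.857 s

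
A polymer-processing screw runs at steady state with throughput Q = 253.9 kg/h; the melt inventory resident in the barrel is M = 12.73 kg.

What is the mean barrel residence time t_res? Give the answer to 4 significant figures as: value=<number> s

value=180.5 s

Convert throughput: Q = 253.9 kg/h = 253.9/3600 = 0.0705278 kg/s
t_res = M / Q_s = 12.73 ÷ 0.0705278 = 180.496 s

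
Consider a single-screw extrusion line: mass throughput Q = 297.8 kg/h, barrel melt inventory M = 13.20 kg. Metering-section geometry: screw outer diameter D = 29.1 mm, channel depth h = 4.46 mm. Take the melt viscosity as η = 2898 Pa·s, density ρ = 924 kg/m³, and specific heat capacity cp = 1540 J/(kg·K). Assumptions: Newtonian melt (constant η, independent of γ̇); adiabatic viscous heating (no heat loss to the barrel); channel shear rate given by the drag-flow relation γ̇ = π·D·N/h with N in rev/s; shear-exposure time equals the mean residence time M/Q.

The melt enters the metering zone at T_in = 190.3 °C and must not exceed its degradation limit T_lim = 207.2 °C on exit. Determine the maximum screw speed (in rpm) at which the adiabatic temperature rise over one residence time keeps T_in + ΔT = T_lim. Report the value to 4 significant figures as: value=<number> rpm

value=21.11 rpm

Q_s = Q / 3600 = 297.8 / 3600 = 0.0827222 kg/s
Mean residence time: t_res = M/Q_s = 13.20 kg / 0.0827222 kg/s = 159.57 s
D = 29.1 mm = 0.0291 m;  h = 4.46 mm = 0.00446 m
ΔT_a = T_lim − T_in = 207.2 °C − 190.3 °C = 16.9 K
γ̇_max² = ΔT_a·ρ·cp / (η·t_res) = [16.9 × 924 × 1540] / [2898 × 159.57] = 52.0031 s⁻²
γ̇_max = √52.0031 = 7.21132 s⁻¹
N_max = γ̇_max·h / (π·D) = 7.21132 · 0.00446 / (π · 0.0291) = 0.351809 rev/s = 21.1085 rpm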